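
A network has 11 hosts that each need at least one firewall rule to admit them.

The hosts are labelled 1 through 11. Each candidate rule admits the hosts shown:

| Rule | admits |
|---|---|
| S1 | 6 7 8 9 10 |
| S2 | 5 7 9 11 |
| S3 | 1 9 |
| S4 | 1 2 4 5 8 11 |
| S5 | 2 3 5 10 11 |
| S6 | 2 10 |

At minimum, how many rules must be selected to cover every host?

3

Take {S1, S4, S5}. Their union is {1, 2, 3, 4, 5, 6, 7, 8, 9, 10, 11}, which is all 11 hosts.
Only S5 contains 3, so S5 is forced; the remaining 6 hosts need at least 2 more rules (each remaining rule adds at most 4) — so at least 3 rules are needed, and 3 is optimal.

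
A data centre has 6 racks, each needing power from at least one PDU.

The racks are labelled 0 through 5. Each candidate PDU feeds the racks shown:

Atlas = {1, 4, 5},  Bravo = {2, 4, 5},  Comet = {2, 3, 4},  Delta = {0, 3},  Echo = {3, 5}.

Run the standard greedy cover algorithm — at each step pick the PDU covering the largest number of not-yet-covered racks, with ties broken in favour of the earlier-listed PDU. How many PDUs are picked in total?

3

Greedy: pick Atlas (covers 3 new) → pick Comet (covers 2 new) → pick Delta (covers 1 new). Total picks: 3.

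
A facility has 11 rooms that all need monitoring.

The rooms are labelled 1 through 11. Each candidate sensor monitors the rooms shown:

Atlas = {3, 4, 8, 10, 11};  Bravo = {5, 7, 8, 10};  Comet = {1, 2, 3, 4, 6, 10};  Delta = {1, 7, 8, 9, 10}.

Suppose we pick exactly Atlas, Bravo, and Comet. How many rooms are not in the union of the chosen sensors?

1

Union of Atlas, Bravo, Comet = {1, 2, 3, 4, 5, 6, 7, 8, 10, 11}.
Not covered: 9 — 1 room.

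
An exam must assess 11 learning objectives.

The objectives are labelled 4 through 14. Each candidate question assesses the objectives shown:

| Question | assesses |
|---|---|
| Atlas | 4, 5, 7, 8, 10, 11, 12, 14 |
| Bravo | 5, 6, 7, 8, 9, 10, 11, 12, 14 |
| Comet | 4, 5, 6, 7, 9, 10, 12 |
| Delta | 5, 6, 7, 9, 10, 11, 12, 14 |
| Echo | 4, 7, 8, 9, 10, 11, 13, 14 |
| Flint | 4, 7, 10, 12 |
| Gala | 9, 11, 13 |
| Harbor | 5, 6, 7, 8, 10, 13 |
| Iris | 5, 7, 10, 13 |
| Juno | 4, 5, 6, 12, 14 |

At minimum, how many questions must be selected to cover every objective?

2

Take {Comet, Echo}. Their union is {4, 5, 6, 7, 8, 9, 10, 11, 12, 13, 14}, which is all 11 objectives.
No single question has all 11 objectives (the largest, Bravo, has 9), so 2 is optimal.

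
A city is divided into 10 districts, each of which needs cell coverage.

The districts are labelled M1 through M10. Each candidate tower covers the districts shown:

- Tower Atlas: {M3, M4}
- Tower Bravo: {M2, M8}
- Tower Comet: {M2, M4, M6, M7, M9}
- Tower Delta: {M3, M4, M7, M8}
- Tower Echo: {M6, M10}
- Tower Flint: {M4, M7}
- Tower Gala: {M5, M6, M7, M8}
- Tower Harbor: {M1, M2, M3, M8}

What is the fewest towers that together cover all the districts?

Comet and Echo and Gala and Harbor together: Comet ∪ Echo ∪ Gala ∪ Harbor = {M1, M2, M3, M4, M5, M6, M7, M8, M9, M10} — every district is covered.
No 3 of the 8 towers cover everything (all 56 combinations miss at least one district), so 4 is optimal.

4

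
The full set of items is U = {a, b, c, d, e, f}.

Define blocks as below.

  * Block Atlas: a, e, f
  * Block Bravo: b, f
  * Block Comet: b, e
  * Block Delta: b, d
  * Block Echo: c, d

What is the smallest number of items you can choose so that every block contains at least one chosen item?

H = {b, d, e} meets every block (each contains at least one member of H), and |H| = 3.
No choice of 2 items meets every block, so 3 is the minimum.

3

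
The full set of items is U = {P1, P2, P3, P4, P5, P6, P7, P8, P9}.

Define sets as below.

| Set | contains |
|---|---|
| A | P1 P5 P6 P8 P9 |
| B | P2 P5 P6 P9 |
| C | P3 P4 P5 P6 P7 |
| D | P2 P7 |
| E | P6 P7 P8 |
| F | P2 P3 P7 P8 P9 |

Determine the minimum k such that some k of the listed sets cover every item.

3

A, B, and C cover everything between them: the union {P1, P2, P3, P4, P5, P6, P7, P8, P9} is all of U.
Only A contains P1, so A is forced; the remaining 4 items need at least 2 more sets (each remaining set adds at most 3) — so at least 3 sets are needed, and 3 is optimal.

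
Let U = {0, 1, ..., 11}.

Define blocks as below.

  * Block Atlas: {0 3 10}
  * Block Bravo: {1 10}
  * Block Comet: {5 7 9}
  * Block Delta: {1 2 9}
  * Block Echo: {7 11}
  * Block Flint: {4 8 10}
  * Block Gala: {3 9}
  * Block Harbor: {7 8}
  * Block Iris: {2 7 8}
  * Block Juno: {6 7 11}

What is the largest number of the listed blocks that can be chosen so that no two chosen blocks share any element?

3

Atlas, Delta, Echo are pairwise disjoint (Atlas={0,3,10}; Delta={1,2,9}; Echo={7,11}).
Every remaining block overlaps one of these, and no 4 of the listed blocks are pairwise disjoint, so 3 is the maximum.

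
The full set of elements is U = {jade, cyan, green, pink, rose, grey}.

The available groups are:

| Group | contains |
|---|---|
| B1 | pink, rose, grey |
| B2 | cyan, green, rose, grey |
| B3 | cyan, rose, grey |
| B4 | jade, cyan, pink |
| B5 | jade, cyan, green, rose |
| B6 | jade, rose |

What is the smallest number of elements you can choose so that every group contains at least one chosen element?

2

H = {jade, rose} meets every group (each contains at least one member of H), and |H| = 2.
No single element lies in every group, so at least 2 are needed and 2 is optimal.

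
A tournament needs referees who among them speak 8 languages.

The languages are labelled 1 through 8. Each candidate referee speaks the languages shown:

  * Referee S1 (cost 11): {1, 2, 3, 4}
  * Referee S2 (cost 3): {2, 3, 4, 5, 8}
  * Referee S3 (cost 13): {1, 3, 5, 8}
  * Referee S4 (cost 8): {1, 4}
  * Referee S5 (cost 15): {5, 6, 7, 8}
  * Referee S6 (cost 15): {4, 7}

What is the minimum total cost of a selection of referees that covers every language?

S1, S5 together cover every language (S1 ∪ S5 = {1, 2, 3, 4, 5, 6, 7, 8}); total cost 11 + 15 = 26.
No covering selection has total cost below 26.

26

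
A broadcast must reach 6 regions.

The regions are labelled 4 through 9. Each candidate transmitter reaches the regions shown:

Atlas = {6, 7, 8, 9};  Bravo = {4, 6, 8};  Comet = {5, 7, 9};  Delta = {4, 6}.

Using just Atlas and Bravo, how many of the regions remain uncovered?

1

Union of Atlas, Bravo = {4, 6, 7, 8, 9}.
Not covered: 5 — 1 region.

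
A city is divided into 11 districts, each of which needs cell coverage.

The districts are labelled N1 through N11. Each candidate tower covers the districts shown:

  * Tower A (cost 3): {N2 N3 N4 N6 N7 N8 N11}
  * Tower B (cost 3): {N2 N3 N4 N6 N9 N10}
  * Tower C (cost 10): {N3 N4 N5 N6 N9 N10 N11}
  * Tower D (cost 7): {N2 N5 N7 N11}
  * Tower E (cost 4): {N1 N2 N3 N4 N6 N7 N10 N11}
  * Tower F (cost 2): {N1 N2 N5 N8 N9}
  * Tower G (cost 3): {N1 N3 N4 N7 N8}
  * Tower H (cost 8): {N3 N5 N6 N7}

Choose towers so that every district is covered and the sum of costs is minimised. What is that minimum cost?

E, F together cover every district (E ∪ F = {N1, N2, N3, N4, N5, N6, N7, N8, N9, N10, N11}); total cost 4 + 2 = 6.
The greedy pick F, A, B costs 8; no covering selection beats 6.

6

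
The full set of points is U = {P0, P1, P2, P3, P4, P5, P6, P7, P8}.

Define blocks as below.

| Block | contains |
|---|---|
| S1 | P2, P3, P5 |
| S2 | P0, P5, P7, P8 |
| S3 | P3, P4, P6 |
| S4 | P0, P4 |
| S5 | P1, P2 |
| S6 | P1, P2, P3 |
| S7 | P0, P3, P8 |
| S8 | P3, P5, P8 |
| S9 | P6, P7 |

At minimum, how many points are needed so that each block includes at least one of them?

4

Take H = {P2, P3, P4, P7}. Each listed block contains at least one of these, so H is a hitting set of size 4.
The blocks S4, S5, S8, S9 are pairwise disjoint, so any hitting set needs a separate point for each — at least 4. Hence 4 is optimal.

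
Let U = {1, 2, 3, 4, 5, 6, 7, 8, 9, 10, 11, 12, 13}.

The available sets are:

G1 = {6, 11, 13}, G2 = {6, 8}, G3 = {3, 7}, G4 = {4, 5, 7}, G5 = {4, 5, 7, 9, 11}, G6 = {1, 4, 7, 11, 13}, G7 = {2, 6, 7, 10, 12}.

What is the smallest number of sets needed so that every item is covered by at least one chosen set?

5

G2 and G3 and G5 and G6 and G7 together: G2 ∪ G3 ∪ G5 ∪ G6 ∪ G7 = {1, 2, 3, 4, 5, 6, 7, 8, 9, 10, 11, 12, 13} — every item is covered.
No 4 of the 7 sets cover everything (all 35 combinations miss at least one item), so 5 is optimal.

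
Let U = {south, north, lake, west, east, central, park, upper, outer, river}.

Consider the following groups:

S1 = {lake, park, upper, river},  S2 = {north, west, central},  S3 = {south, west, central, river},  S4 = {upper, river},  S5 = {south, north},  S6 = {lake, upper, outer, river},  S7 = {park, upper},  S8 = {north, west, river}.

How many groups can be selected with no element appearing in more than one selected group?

S5, S6 are pairwise disjoint (S5={south,north}; S6={lake,upper,outer,river}).
Every remaining group overlaps one of these, and no 3 of the listed groups are pairwise disjoint, so 2 is the maximum.

2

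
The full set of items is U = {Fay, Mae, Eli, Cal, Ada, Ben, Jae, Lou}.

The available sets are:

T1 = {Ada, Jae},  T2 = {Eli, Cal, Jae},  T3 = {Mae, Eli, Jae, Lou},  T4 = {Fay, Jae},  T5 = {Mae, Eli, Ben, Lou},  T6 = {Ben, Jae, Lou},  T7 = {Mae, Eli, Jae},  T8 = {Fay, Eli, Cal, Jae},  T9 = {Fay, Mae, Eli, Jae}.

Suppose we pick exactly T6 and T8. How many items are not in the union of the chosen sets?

2

Union of T6, T8 = {Fay, Eli, Cal, Ben, Jae, Lou}.
Not covered: Mae, Ada — 2 items.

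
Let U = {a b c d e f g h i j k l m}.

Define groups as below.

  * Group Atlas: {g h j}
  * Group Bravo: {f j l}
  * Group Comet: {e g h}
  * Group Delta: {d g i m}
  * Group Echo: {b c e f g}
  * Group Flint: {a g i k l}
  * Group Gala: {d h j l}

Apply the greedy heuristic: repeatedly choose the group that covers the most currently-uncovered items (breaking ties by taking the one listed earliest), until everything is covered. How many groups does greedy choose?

4

Greedy: pick Echo (covers 5 new) → pick Flint (covers 4 new) → pick Gala (covers 3 new) → pick Delta (covers 1 new). Total picks: 4.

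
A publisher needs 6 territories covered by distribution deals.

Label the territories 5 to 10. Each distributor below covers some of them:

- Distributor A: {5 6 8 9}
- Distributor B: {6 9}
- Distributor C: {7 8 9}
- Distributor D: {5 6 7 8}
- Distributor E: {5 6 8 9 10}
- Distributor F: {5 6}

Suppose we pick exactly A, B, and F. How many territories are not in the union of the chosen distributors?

Union of A, B, F = {5, 6, 8, 9}.
Not covered: 7, 10 — 2 territories.

2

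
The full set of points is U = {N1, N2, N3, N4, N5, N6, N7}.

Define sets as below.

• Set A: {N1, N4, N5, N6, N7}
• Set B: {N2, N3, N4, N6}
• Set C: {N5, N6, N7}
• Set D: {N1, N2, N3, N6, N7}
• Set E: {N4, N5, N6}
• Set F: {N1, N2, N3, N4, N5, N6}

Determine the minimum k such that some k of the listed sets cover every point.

Take {A, F}. Their union is {N1, N2, N3, N4, N5, N6, N7}, which is all 7 points.
No single set has all 7 points (the largest, F, has 6), so 2 is optimal.

2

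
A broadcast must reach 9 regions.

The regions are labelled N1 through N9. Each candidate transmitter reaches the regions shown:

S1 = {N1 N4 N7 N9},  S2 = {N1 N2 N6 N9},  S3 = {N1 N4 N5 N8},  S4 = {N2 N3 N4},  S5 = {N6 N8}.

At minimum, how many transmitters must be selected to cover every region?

Take {S1, S3, S4, S5}. Their union is {N1, N2, N3, N4, N5, N6, N7, N8, N9}, which is all 9 regions.
Only S1 contains N7, so S1 is forced; the remaining 5 regions need at least 3 more transmitters (each remaining transmitter adds at most 2) — so at least 4 transmitters are needed, and 4 is optimal.

4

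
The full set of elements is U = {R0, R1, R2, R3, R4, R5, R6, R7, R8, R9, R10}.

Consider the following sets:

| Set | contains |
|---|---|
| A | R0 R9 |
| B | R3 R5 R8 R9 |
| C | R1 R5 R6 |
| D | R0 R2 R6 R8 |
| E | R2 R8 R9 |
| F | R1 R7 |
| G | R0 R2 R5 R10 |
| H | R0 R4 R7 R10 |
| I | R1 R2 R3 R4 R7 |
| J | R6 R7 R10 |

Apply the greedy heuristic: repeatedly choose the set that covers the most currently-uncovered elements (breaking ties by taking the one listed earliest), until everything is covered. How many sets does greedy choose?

Greedy: pick I (covers 5 new) → pick B (covers 3 new) → pick D (covers 2 new) → pick G (covers 1 new). Total picks: 4.

4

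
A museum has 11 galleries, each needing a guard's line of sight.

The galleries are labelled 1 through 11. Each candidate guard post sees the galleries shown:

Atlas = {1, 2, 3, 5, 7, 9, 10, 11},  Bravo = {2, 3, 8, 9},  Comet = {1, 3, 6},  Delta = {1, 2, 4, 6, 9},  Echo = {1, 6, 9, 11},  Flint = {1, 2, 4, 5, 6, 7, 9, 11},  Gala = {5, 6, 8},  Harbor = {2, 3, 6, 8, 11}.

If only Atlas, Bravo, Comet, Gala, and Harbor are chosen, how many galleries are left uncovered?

1

Union of Atlas, Bravo, Comet, Gala, Harbor = {1, 2, 3, 5, 6, 7, 8, 9, 10, 11}.
Not covered: 4 — 1 gallery.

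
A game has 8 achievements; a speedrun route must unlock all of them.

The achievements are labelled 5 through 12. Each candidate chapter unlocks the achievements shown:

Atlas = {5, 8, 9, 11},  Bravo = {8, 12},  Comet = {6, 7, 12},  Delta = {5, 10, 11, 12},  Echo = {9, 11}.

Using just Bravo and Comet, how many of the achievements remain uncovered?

Union of Bravo, Comet = {6, 7, 8, 12}.
Not covered: 5, 9, 10, 11 — 4 achievements.

4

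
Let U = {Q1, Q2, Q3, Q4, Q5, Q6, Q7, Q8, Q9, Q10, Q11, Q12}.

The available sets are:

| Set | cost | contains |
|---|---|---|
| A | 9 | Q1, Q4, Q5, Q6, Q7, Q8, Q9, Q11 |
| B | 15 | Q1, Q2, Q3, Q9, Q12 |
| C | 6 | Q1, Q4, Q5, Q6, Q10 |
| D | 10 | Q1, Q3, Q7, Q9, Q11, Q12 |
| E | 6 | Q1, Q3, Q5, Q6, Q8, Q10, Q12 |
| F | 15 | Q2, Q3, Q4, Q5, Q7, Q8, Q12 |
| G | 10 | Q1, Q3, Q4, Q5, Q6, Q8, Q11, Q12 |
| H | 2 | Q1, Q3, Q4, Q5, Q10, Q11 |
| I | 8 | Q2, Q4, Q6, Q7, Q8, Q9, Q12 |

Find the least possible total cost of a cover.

H, I together cover every element (H ∪ I = {Q1, Q2, Q3, Q4, Q5, Q6, Q7, Q8, Q9, Q10, Q11, Q12}); total cost 2 + 8 = 10.
No covering selection has total cost below 10.

10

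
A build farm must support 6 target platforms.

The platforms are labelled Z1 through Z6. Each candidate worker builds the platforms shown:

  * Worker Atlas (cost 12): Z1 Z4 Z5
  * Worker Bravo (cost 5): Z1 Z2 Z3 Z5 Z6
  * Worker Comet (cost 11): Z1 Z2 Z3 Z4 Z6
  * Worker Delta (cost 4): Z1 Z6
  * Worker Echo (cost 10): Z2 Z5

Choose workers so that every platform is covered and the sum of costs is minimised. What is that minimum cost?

Bravo, Comet together cover every platform (Bravo ∪ Comet = {Z1, Z2, Z3, Z4, Z5, Z6}); total cost 5 + 11 = 16.
No covering selection has total cost below 16.

16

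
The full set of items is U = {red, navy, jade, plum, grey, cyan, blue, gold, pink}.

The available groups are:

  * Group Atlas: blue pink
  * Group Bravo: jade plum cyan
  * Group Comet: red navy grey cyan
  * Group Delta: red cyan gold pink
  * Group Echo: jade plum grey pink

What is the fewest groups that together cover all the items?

4

Atlas, Comet, Delta, and Echo cover everything between them: the union {red, navy, jade, plum, grey, cyan, blue, gold, pink} is all of U.
No 3 of the 5 groups cover everything (all 10 combinations miss at least one item), so 4 is optimal.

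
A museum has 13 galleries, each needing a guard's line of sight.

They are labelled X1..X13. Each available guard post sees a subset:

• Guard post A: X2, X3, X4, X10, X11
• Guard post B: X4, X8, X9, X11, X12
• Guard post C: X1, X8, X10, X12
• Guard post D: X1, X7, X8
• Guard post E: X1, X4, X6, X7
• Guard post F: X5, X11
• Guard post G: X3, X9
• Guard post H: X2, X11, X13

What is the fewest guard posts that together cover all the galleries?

5

C and E and F and G and H together: C ∪ E ∪ F ∪ G ∪ H = {X1, X2, X3, X4, X5, X6, X7, X8, X9, X10, X11, X12, X13} — every gallery is covered.
No 4 of the 8 guard posts cover everything (all 70 combinations miss at least one gallery), so 5 is optimal.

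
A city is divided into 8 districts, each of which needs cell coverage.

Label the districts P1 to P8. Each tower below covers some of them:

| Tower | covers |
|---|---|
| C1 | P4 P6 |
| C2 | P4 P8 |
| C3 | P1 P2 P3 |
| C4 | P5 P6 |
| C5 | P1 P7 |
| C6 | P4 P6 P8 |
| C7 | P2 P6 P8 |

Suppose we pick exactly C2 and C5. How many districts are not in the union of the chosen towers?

Union of C2, C5 = {P1, P4, P7, P8}.
Not covered: P2, P3, P5, P6 — 4 districts.

4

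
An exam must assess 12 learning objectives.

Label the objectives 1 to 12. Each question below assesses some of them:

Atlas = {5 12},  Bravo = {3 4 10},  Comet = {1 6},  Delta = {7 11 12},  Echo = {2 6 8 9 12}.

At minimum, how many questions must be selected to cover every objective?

Atlas and Bravo and Comet and Delta and Echo together: Atlas ∪ Bravo ∪ Comet ∪ Delta ∪ Echo = {1, 2, 3, 4, 5, 6, 7, 8, 9, 10, 11, 12} — every objective is covered.
No 4 of the 5 questions cover everything (all 5 combinations miss at least one objective), so 5 is optimal.

5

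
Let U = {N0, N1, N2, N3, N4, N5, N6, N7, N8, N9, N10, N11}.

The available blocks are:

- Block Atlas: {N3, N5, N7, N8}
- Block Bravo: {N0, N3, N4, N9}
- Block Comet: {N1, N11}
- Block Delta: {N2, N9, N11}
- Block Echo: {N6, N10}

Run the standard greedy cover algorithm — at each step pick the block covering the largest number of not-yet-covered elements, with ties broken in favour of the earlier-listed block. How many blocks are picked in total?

5

Greedy: pick Atlas (covers 4 new) → pick Bravo (covers 3 new) → pick Comet (covers 2 new) → pick Echo (covers 2 new) → pick Delta (covers 1 new). Total picks: 5.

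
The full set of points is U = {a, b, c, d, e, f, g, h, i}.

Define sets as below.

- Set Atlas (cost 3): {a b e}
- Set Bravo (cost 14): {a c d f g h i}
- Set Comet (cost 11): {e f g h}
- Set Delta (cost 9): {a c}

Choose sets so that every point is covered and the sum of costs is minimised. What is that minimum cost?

17

Atlas, Bravo together cover every point (Atlas ∪ Bravo = {a, b, c, d, e, f, g, h, i}); total cost 3 + 14 = 17.
No covering selection has total cost below 17.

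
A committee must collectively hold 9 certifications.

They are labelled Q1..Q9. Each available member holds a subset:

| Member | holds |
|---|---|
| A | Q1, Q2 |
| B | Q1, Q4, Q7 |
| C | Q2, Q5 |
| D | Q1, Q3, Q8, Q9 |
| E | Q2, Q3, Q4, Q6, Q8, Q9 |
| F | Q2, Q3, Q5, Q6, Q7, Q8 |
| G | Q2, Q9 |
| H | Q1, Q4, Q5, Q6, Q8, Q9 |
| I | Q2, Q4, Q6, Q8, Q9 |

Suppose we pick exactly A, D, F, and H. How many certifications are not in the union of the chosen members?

Union of A, D, F, H = {Q1, Q2, Q3, Q4, Q5, Q6, Q7, Q8, Q9} — that's every certification, so 0 are uncovered.

0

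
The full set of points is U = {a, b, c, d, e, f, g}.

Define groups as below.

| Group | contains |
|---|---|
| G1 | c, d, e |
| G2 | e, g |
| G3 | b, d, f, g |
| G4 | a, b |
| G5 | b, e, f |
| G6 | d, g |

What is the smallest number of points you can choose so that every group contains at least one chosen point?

3

The 3 points {a, d, e} hit every group.
No choice of 2 points meets every group, so 3 is the minimum.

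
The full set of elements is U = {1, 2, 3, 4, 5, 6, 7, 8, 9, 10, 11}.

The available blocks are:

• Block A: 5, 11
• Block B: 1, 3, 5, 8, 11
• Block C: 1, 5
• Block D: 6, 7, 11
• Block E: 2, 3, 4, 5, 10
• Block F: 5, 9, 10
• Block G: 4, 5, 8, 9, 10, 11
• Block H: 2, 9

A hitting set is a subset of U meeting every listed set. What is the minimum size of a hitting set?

The 3 elements {2, 5, 6} hit every block.
The blocks C, D, H are pairwise disjoint, so any hitting set needs a separate element for each — at least 3. Hence 3 is optimal.

3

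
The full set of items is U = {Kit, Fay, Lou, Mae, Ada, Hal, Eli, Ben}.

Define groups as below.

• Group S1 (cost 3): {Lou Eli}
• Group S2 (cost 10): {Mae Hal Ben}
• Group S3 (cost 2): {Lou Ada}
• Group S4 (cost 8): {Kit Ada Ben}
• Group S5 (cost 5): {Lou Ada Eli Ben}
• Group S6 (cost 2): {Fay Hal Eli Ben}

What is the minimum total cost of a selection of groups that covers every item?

22

S2, S3, S4, S6 together cover every item (S2 ∪ S3 ∪ S4 ∪ S6 = {Kit, Fay, Lou, Mae, Ada, Hal, Eli, Ben}); total cost 10 + 2 + 8 + 2 = 22.
No covering selection has total cost below 22.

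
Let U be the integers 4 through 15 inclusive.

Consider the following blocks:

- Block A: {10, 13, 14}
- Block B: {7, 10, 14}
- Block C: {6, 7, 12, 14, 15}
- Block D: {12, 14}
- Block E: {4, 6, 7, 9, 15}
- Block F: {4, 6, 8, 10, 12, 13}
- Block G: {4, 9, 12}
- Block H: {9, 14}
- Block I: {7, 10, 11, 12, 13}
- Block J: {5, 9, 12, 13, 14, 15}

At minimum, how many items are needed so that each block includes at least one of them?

Take T = {9, 10, 12}. Each listed block contains at least one of these, so T is a hitting set of size 3.
No choice of 2 items meets every block, so 3 is the minimum.

3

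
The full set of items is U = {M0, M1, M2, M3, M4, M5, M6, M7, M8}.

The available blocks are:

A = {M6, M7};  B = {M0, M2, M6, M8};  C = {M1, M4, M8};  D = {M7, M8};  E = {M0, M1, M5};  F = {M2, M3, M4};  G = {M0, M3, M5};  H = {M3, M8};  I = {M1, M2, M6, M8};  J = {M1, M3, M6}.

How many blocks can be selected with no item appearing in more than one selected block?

3

D, E, F are pairwise disjoint (D={M7,M8}; E={M0,M1,M5}; F={M2,M3,M4}).
Every remaining block overlaps one of these, and no 4 of the listed blocks are pairwise disjoint, so 3 is the maximum.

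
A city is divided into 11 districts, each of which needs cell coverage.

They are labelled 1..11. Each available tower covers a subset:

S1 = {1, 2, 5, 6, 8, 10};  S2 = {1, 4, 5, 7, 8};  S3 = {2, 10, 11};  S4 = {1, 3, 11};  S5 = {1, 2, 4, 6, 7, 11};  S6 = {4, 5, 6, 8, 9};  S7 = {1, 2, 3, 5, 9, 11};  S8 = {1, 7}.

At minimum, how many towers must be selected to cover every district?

3

S1 and S5 and S7 together: S1 ∪ S5 ∪ S7 = {1, 2, 3, 4, 5, 6, 7, 8, 9, 10, 11} — every district is covered.
No 2 of the 8 towers cover everything (all 28 combinations miss at least one district), so 3 is optimal.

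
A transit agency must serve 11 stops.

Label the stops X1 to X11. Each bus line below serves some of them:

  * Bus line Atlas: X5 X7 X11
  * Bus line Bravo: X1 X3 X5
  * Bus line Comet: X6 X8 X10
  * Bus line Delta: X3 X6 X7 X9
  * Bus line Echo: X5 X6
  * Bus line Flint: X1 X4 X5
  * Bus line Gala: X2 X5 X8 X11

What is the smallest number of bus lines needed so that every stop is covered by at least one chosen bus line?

Comet and Delta and Flint and Gala together: Comet ∪ Delta ∪ Flint ∪ Gala = {X1, X2, X3, X4, X5, X6, X7, X8, X9, X10, X11} — every stop is covered.
Only Comet contains X10, so Comet is forced; the remaining 8 stops need at least 3 more bus lines (each remaining bus line adds at most 3) — so at least 4 bus lines are needed, and 4 is optimal.

4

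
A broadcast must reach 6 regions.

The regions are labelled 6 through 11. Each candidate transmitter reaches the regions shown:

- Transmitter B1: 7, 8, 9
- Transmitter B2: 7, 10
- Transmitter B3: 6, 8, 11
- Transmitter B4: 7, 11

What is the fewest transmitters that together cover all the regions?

Take {B1, B2, B3}. Their union is {6, 7, 8, 9, 10, 11}, which is all 6 regions.
Only B3 contains 6, so B3 is forced; the remaining 3 regions need at least 2 more transmitters (each remaining transmitter adds at most 2) — so at least 3 transmitters are needed, and 3 is optimal.

3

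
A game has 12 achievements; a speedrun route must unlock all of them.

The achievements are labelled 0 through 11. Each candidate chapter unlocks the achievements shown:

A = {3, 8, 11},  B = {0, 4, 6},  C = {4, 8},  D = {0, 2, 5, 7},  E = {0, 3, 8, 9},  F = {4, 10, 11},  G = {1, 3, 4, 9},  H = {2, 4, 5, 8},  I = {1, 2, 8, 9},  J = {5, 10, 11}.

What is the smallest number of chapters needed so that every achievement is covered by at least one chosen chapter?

B and D and E and I and J together: B ∪ D ∪ E ∪ I ∪ J = {0, 1, 2, 3, 4, 5, 6, 7, 8, 9, 10, 11} — every achievement is covered.
No 4 of the 10 chapters cover everything (all 210 combinations miss at least one achievement), so 5 is optimal.

5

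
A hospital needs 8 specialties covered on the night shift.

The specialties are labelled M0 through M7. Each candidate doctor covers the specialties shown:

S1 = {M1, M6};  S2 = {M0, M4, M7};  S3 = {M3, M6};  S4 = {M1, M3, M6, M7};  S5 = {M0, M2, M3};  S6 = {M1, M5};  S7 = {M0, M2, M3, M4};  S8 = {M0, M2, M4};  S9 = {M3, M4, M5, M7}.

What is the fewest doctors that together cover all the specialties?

Take {S4, S8, S9}. Their union is {M0, M1, M2, M3, M4, M5, M6, M7}, which is all 8 specialties.
No 2 of the 9 doctors cover everything (all 36 combinations miss at least one specialty), so 3 is optimal.

3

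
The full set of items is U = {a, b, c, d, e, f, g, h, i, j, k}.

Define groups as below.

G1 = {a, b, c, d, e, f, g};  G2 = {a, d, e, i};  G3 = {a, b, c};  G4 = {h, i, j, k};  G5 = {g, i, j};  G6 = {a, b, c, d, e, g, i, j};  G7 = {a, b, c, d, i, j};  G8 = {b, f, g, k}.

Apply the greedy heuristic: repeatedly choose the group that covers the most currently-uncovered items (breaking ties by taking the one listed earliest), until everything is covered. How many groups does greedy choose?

Greedy: pick G6 (covers 8 new) → pick G4 (covers 2 new) → pick G1 (covers 1 new). Total picks: 3.
(The true minimum cover uses only 2 groups, so greedy is not optimal here.)

3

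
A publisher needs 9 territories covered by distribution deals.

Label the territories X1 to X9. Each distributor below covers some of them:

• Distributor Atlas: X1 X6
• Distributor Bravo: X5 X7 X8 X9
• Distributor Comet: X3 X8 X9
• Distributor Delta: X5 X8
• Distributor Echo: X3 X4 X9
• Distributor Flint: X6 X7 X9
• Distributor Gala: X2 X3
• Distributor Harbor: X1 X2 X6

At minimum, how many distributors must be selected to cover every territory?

Bravo and Echo and Harbor together: Bravo ∪ Echo ∪ Harbor = {X1, X2, X3, X4, X5, X6, X7, X8, X9} — every territory is covered.
Each distributor has at most 4 territories, and 2·4 = 8 < 9 — so at least 3 distributors are needed, and 3 is optimal.

3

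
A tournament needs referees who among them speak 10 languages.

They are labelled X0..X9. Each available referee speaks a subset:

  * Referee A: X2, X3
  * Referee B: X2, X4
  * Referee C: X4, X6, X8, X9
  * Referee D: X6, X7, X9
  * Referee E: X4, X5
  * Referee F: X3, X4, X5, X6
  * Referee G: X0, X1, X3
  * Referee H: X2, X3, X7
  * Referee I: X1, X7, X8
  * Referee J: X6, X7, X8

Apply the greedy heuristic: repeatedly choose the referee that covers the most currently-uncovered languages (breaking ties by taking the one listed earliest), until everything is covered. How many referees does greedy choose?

Greedy: pick C (covers 4 new) → pick G (covers 3 new) → pick H (covers 2 new) → pick E (covers 1 new). Total picks: 4.

4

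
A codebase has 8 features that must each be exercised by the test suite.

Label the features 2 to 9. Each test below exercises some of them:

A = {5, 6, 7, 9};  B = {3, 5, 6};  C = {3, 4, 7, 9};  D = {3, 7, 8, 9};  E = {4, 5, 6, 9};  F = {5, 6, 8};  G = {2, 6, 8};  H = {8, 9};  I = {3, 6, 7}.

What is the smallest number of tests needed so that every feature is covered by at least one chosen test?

Take {B, C, G}. Their union is {2, 3, 4, 5, 6, 7, 8, 9}, which is all 8 features.
Only G contains 2, so G is forced; the remaining 5 features need at least 2 more tests (each remaining test adds at most 4) — so at least 3 tests are needed, and 3 is optimal.

3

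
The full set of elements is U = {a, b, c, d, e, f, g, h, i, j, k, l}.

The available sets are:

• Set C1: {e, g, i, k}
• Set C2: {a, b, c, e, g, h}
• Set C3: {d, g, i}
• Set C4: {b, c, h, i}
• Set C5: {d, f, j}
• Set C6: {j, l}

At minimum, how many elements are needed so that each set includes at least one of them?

3

T = {c, i, j} meets every set (each contains at least one member of T), and |T| = 3.
No choice of 2 elements meets every set, so 3 is the minimum.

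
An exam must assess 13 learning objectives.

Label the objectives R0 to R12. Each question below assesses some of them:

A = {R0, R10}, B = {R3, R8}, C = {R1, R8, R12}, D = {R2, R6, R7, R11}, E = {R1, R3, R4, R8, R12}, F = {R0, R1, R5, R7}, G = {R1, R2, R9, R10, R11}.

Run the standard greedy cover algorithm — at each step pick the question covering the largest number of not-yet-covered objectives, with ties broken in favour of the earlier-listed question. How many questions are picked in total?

Greedy: pick E (covers 5 new) → pick D (covers 4 new) → pick A (covers 2 new) → pick F (covers 1 new) → pick G (covers 1 new). Total picks: 5.
(The true minimum cover uses only 4 questions, so greedy is not optimal here.)

5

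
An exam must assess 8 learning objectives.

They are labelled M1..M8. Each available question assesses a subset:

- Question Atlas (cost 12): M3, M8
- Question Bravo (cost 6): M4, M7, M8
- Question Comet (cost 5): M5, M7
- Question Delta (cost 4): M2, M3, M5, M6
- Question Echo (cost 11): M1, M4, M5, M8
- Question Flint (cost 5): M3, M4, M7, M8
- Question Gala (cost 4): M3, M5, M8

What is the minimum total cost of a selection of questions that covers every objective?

Comet, Delta, Echo together cover every objective (Comet ∪ Delta ∪ Echo = {M1, M2, M3, M4, M5, M6, M7, M8}); total cost 5 + 4 + 11 = 20.
No covering selection has total cost below 20.

20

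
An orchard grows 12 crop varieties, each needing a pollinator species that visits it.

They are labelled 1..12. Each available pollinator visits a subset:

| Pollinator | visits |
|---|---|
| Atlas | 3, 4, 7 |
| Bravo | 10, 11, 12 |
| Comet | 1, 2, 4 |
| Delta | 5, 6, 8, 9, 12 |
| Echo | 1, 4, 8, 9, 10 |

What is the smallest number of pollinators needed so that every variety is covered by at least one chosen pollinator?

Take {Atlas, Bravo, Comet, Delta}. Their union is {1, 2, 3, 4, 5, 6, 7, 8, 9, 10, 11, 12}, which is all 12 varieties.
Only Delta contains 5, so Delta is forced; the remaining 7 varieties need at least 3 more pollinators (each remaining pollinator adds at most 3) — so at least 4 pollinators are needed, and 4 is optimal.

4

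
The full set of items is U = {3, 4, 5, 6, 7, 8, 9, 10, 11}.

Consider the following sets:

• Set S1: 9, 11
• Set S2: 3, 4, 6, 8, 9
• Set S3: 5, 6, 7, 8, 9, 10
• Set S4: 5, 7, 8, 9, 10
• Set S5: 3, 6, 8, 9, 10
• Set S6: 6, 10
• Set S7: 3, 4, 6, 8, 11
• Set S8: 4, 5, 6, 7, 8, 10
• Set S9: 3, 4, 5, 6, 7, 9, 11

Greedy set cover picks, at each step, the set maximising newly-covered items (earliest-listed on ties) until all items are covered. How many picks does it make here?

Greedy: pick S9 (covers 7 new) → pick S3 (covers 2 new). Total picks: 2.

2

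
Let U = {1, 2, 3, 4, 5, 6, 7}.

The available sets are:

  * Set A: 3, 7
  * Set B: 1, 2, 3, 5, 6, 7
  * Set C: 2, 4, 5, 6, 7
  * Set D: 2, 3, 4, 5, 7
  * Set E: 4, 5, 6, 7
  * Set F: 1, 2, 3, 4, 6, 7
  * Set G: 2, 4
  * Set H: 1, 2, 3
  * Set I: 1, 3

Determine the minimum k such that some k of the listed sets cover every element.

B and E together: B ∪ E = {1, 2, 3, 4, 5, 6, 7} — every element is covered.
No single set has all 7 elements (the largest, B, has 6), so 2 is optimal.

2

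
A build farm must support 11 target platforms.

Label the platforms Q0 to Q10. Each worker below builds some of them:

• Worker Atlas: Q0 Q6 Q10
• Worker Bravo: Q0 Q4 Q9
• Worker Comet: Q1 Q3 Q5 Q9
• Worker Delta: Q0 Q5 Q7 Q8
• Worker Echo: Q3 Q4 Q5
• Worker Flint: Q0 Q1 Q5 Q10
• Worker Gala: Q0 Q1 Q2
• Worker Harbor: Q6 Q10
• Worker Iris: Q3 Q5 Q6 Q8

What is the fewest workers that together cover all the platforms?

Atlas and Bravo and Comet and Delta and Gala together: Atlas ∪ Bravo ∪ Comet ∪ Delta ∪ Gala = {Q0, Q1, Q2, Q3, Q4, Q5, Q6, Q7, Q8, Q9, Q10} — every platform is covered.
No 4 of the 9 workers cover everything (all 126 combinations miss at least one platform), so 5 is optimal.

5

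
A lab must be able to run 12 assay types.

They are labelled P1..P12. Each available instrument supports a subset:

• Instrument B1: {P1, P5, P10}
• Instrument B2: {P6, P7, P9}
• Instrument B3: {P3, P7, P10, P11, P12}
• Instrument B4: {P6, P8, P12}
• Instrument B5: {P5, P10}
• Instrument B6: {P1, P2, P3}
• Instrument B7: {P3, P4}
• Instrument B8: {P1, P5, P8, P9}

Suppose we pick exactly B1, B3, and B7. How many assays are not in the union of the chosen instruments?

Union of B1, B3, B7 = {P1, P3, P4, P5, P7, P10, P11, P12}.
Not covered: P2, P6, P8, P9 — 4 assays.

4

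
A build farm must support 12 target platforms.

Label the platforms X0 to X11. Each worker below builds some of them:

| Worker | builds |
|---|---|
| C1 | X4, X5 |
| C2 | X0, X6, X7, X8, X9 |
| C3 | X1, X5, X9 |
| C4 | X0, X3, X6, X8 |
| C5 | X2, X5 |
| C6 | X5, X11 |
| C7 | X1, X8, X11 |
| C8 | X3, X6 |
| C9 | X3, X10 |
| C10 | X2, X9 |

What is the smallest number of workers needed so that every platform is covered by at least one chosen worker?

C1 and C2 and C5 and C7 and C9 together: C1 ∪ C2 ∪ C5 ∪ C7 ∪ C9 = {X0, X1, X2, X3, X4, X5, X6, X7, X8, X9, X10, X11} — every platform is covered.
Only C2 contains X7, so C2 is forced; the remaining 7 platforms need at least 4 more workers (each remaining worker adds at most 2) — so at least 5 workers are needed, and 5 is optimal.

5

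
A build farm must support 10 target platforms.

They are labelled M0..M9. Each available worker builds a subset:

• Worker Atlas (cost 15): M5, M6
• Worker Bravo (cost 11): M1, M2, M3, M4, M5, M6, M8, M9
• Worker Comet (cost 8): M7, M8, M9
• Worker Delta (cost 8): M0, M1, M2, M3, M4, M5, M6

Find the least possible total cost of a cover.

Comet, Delta together cover every platform (Comet ∪ Delta = {M0, M1, M2, M3, M4, M5, M6, M7, M8, M9}); total cost 8 + 8 = 16.
No covering selection has total cost below 16.

16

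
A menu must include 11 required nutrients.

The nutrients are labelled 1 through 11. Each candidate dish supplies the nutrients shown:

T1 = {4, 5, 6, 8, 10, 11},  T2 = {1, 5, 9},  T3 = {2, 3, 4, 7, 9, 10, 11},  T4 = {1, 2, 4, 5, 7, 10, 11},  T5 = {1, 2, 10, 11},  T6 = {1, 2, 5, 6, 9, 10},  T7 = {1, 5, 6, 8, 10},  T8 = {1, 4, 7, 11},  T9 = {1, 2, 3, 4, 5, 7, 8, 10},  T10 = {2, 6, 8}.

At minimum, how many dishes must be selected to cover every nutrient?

2

Take {T3, T7}. Their union is {1, 2, 3, 4, 5, 6, 7, 8, 9, 10, 11}, which is all 11 nutrients.
No single dish has all 11 nutrients (the largest, T9, has 8), so 2 is optimal.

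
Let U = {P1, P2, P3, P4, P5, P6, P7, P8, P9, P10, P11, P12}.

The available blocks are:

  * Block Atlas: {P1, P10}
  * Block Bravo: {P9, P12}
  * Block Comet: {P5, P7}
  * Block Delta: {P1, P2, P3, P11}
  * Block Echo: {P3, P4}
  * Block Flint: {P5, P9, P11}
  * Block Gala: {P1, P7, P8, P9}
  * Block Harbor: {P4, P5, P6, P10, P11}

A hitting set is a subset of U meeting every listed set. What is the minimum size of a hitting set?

The 4 elements {P3, P7, P9, P10} hit every block.
The blocks Atlas, Bravo, Comet, Echo are pairwise disjoint, so any hitting set needs a separate element for each — at least 4. Hence 4 is optimal.

4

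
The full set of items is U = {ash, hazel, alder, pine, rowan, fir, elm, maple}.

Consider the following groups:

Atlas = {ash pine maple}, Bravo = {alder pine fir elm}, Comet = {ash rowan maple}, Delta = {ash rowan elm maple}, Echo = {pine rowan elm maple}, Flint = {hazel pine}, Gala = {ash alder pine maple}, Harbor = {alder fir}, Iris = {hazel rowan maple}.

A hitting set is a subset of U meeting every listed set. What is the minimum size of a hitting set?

The 3 items {pine, fir, maple} hit every group.
The groups Delta, Flint, Harbor are pairwise disjoint, so any hitting set needs a separate item for each — at least 3. Hence 3 is optimal.

3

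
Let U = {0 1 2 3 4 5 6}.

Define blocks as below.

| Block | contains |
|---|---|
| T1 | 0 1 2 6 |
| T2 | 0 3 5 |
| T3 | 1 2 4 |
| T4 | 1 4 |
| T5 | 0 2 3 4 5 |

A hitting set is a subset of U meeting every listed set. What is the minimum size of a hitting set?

2

Take H = {1, 5}. Each listed block contains at least one of these, so H is a hitting set of size 2.
The blocks T2, T4 are pairwise disjoint, so any hitting set needs a separate element for each — at least 2. Hence 2 is optimal.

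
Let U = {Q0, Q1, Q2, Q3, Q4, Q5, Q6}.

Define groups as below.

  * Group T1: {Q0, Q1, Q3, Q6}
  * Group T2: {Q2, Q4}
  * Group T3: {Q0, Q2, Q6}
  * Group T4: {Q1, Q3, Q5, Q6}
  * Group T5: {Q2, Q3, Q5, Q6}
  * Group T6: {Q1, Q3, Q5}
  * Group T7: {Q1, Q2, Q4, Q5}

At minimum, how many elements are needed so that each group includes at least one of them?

The 2 elements {Q1, Q2} hit every group.
The groups T2, T4 are pairwise disjoint, so any hitting set needs a separate element for each — at least 2. Hence 2 is optimal.

2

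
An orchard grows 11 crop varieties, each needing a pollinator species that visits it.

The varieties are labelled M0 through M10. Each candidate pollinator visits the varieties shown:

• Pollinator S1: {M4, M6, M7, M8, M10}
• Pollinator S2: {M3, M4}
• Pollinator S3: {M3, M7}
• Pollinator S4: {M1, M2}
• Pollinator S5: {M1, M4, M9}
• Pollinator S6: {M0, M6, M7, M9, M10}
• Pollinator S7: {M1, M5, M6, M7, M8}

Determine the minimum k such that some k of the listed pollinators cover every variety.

4

S2 and S4 and S6 and S7 together: S2 ∪ S4 ∪ S6 ∪ S7 = {M0, M1, M2, M3, M4, M5, M6, M7, M8, M9, M10} — every variety is covered.
No 3 of the 7 pollinators cover everything (all 35 combinations miss at least one variety), so 4 is optimal.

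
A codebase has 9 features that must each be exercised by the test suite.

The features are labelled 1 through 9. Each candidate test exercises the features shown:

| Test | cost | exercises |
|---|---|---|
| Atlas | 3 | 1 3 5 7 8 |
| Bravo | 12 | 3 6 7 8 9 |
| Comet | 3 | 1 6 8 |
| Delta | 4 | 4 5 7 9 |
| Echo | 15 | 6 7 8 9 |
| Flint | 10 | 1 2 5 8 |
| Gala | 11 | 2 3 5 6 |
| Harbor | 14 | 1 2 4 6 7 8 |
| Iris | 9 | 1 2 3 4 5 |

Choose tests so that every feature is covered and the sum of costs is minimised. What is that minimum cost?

Comet, Delta, Iris together cover every feature (Comet ∪ Delta ∪ Iris = {1, 2, 3, 4, 5, 6, 7, 8, 9}); total cost 3 + 4 + 9 = 16.
The greedy pick Atlas, Delta, Comet, Iris costs 19; no covering selection beats 16.

16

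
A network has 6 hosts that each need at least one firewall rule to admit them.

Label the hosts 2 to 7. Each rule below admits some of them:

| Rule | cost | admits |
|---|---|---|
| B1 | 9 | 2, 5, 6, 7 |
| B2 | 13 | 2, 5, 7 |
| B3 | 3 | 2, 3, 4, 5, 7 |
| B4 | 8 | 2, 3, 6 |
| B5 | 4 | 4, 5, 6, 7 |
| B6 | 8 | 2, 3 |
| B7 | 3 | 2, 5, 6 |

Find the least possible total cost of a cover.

6

B3, B7 together cover every host (B3 ∪ B7 = {2, 3, 4, 5, 6, 7}); total cost 3 + 3 = 6.
No covering selection has total cost below 6.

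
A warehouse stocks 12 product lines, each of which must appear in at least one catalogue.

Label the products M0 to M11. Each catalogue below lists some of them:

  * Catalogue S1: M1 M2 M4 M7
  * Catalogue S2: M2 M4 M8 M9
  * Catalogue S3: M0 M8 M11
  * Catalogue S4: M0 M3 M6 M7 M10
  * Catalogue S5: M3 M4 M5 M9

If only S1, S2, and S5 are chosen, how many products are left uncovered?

4

Union of S1, S2, S5 = {M1, M2, M3, M4, M5, M7, M8, M9}.
Not covered: M0, M6, M10, M11 — 4 products.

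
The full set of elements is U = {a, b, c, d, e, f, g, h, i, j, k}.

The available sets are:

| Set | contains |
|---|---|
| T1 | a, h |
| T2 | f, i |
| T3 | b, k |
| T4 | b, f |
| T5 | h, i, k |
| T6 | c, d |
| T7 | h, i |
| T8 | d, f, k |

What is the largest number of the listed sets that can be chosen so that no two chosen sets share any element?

T1, T2, T3, T6 are pairwise disjoint (T1={a,h}; T2={f,i}; T3={b,k}; T6={c,d}).
Every remaining set overlaps one of these, and no 5 of the listed sets are pairwise disjoint, so 4 is the maximum.

4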